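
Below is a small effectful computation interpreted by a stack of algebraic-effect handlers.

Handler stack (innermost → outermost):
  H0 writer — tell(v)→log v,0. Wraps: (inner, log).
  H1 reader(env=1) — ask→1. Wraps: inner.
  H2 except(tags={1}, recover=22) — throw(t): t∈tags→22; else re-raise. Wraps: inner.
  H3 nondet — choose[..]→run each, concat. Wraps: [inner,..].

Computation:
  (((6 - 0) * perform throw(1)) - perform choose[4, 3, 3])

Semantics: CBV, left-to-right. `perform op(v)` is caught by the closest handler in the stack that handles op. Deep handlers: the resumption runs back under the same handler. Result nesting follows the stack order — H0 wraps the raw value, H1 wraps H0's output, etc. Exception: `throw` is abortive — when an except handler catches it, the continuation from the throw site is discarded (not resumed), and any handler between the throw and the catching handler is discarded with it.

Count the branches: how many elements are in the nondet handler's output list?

Step-by-step:
throw(1) @ H2 caught ⇒ 22
H3 returns [22]
= [22]

Answer: 1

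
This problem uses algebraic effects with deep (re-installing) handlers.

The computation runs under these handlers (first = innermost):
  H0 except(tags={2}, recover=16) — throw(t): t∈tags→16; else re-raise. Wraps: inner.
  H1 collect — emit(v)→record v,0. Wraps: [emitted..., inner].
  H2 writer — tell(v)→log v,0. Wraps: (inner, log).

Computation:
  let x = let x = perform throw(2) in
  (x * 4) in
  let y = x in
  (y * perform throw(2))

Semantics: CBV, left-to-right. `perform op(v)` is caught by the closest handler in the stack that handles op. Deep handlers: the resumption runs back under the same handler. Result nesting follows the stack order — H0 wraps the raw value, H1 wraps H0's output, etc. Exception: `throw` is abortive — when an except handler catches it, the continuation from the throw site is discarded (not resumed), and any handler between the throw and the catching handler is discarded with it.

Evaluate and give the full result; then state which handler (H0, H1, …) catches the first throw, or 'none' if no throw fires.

Working:
throw(2) @ H0 caught ⇒ 16
H1 returns [16]
H2 returns ([16], ())
= ([16], ())

Answer: ([16], ()) ; first throw caught by: H0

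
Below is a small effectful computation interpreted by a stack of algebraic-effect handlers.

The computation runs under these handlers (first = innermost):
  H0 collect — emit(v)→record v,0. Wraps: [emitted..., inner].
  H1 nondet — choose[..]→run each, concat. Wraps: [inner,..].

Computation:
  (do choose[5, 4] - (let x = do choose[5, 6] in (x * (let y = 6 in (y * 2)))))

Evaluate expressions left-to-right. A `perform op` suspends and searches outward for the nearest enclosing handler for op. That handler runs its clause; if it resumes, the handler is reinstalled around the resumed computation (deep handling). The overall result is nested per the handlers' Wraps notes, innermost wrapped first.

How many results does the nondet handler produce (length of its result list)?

Answer: 4

Working:
choose[5, 4] @ H1
  branch[0] choose=5:
    choose[5, 6] @ H1
      branch[0] choose=5:
        H0 returns [-55]
        H1 returns [[-55]]
      branch[1] choose=6:
        H0 returns [-67]
        H1 returns [[-67]]
  branch[1] choose=4:
    choose[5, 6] @ H1
      branch[0] choose=5:
        H0 returns [-56]
        H1 returns [[-56]]
      branch[1] choose=6:
        H0 returns [-68]
        H1 returns [[-68]]
= [[-55], [-67], [-56], [-68]]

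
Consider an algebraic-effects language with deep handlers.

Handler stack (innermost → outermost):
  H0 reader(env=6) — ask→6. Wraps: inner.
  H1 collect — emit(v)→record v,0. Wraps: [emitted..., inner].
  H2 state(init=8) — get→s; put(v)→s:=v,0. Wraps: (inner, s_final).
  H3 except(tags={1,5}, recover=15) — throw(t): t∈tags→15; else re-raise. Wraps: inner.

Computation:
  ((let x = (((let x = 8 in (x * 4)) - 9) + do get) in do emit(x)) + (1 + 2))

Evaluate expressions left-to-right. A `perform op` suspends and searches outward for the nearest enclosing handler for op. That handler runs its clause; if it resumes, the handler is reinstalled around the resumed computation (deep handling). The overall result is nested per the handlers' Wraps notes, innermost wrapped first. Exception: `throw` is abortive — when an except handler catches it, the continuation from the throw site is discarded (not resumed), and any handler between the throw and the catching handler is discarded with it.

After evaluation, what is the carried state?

Answer: 8

Working:
get @ H2 ⇒ 8
emit(31) @ H1 ⇒ out+=31
H0 returns 3
H1 returns [31, 3]
H2 returns ([31, 3], 8)
H3 returns ([31, 3], 8)
= ([31, 3], 8)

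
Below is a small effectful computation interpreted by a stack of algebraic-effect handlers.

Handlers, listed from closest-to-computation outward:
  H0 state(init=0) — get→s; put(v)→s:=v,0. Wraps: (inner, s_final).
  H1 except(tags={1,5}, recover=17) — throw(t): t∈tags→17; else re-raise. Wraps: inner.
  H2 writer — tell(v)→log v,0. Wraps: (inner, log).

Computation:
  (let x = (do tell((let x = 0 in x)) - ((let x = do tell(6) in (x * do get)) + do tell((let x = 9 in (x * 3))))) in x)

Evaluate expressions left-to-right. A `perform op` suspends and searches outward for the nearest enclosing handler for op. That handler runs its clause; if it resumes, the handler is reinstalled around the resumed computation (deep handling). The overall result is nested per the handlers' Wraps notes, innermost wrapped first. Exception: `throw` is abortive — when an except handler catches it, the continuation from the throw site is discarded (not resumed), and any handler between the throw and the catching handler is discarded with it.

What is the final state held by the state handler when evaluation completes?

Answer: 0

Evaluation trace:
tell(0) @ H2 ⇒ log+=0
tell(6) @ H2 ⇒ log+=6
get @ H0 ⇒ 0
tell(27) @ H2 ⇒ log+=27
H0 returns (0, 0)
H1 returns (0, 0)
H2 returns ((0, 0), (0, 6, 27))
= ((0, 0), (0, 6, 27))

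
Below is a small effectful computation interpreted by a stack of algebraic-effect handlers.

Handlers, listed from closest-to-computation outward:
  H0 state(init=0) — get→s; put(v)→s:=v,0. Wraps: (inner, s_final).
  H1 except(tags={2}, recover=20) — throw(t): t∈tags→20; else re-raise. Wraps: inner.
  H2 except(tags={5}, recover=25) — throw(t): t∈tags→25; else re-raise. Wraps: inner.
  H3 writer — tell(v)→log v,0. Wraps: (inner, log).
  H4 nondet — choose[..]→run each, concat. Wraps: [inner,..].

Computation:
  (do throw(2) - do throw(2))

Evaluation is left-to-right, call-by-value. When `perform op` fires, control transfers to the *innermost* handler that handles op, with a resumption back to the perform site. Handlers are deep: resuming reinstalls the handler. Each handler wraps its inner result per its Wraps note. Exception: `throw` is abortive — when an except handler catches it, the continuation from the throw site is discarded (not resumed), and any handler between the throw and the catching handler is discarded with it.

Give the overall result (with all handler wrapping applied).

Answer: [(20, ())]

Evaluation trace:
throw(2) @ H1 caught ⇒ 20
H2 returns 20
H3 returns (20, ())
H4 returns [(20, ())]
= [(20, ())]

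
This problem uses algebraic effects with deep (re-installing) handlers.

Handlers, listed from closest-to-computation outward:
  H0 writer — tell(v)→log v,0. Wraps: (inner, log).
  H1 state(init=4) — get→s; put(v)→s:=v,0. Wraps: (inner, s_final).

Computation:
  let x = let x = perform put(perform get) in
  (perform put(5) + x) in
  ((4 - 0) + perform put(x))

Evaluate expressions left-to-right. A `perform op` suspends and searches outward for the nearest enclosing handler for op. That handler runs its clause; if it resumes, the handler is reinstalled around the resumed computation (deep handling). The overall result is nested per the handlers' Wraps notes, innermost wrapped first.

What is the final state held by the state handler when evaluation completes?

Answer: 0

Evaluation trace:
get @ H1 ⇒ 4
put(4) @ H1 ⇒ s:=4
put(5) @ H1 ⇒ s:=5
put(0) @ H1 ⇒ s:=0
H0 returns (4, ())
H1 returns ((4, ()), 0)
= ((4, ()), 0)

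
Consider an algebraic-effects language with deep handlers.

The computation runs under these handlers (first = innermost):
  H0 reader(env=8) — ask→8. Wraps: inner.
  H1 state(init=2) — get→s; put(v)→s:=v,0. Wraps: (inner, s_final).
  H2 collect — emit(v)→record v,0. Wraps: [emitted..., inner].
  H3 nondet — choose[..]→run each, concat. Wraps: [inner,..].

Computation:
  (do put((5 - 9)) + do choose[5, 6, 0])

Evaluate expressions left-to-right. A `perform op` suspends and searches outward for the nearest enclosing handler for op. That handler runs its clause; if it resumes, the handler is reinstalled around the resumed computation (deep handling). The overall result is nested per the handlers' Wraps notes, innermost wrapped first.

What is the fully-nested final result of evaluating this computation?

Answer: [[(5, -4)], [(6, -4)], [(0, -4)]]

Working:
put(-4) @ H1 ⇒ s:=-4
choose[5, 6, 0] @ H3
  branch[0] choose=5:
    H0 returns 5
    H1 returns (5, -4)
    H2 returns [(5, -4)]
    H3 returns [[(5, -4)]]
  branch[1] choose=6:
    H0 returns 6
    H1 returns (6, -4)
    H2 returns [(6, -4)]
    H3 returns [[(6, -4)]]
  branch[2] choose=0:
    H0 returns 0
    H1 returns (0, -4)
    H2 returns [(0, -4)]
    H3 returns [[(0, -4)]]
= [[(5, -4)], [(6, -4)], [(0, -4)]]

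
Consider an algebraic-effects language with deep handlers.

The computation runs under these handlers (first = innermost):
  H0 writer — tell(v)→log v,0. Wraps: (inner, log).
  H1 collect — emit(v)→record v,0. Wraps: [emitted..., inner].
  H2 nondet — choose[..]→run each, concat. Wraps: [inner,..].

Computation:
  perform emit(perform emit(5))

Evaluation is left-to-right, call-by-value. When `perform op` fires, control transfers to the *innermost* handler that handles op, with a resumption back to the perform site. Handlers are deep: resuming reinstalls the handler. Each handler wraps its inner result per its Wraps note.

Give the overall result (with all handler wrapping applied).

Evaluation trace:
emit(5) @ H1 ⇒ out+=5
emit(0) @ H1 ⇒ out+=0
H0 returns (0, ())
H1 returns [5, 0, (0, ())]
H2 returns [[5, 0, (0, ())]]
= [[5, 0, (0, ())]]

Answer: [[5, 0, (0, ())]]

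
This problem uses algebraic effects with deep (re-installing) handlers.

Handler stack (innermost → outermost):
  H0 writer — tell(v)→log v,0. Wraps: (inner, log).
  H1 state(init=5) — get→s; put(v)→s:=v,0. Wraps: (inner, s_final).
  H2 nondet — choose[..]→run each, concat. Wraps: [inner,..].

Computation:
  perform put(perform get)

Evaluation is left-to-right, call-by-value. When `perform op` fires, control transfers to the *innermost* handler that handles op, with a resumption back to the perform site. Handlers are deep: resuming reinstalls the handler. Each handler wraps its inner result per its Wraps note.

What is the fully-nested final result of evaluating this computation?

Answer: [((0, ()), 5)]

Evaluation trace:
get @ H1 ⇒ 5
put(5) @ H1 ⇒ s:=5
H0 returns (0, ())
H1 returns ((0, ()), 5)
H2 returns [((0, ()), 5)]
= [((0, ()), 5)]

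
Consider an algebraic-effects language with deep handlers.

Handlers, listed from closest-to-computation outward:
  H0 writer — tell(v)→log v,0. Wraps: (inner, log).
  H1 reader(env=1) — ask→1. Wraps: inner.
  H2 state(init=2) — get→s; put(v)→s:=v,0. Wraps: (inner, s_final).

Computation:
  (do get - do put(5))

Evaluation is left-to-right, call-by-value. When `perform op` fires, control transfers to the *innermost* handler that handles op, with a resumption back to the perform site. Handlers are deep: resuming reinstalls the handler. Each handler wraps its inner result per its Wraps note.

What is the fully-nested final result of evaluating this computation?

Step-by-step:
get @ H2 ⇒ 2
put(5) @ H2 ⇒ s:=5
H0 returns (2, ())
H1 returns (2, ())
H2 returns ((2, ()), 5)
= ((2, ()), 5)

Answer: ((2, ()), 5)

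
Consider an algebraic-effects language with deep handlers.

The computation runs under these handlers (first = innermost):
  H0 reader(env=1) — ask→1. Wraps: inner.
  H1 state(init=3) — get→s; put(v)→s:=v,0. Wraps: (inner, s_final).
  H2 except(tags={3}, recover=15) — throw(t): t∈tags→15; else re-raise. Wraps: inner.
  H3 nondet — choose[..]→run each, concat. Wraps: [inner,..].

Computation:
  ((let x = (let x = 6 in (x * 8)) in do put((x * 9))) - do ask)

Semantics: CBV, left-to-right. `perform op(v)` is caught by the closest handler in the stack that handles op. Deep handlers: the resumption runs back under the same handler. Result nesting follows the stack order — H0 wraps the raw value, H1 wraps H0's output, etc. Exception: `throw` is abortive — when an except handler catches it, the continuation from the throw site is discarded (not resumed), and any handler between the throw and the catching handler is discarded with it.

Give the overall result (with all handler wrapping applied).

Evaluation trace:
put(432) @ H1 ⇒ s:=432
ask @ H0 ⇒ 1
H0 returns -1
H1 returns (-1, 432)
H2 returns (-1, 432)
H3 returns [(-1, 432)]
= [(-1, 432)]

Answer: [(-1, 432)]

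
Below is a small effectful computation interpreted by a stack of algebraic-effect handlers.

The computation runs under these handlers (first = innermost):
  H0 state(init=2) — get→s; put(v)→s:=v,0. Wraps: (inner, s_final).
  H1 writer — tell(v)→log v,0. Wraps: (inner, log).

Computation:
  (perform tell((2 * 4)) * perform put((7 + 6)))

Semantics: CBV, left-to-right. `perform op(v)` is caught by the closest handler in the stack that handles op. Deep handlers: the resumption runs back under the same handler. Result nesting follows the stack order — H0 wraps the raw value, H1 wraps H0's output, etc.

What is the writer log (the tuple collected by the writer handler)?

Answer: (8)

Evaluation trace:
tell(8) @ H1 ⇒ log+=8
put(13) @ H0 ⇒ s:=13
H0 returns (0, 13)
H1 returns ((0, 13), (8))
= ((0, 13), (8))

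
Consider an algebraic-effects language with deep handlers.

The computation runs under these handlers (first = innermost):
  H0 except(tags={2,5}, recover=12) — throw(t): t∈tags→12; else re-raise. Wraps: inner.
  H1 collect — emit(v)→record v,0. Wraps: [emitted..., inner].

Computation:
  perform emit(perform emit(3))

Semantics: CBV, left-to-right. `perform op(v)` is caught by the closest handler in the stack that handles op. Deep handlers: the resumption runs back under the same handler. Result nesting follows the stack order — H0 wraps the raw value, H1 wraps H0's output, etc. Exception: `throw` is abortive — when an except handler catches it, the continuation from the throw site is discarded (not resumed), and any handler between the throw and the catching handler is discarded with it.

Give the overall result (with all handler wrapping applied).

Answer: [3, 0, 0]

Working:
emit(3) @ H1 ⇒ out+=3
emit(0) @ H1 ⇒ out+=0
H0 returns 0
H1 returns [3, 0, 0]
= [3, 0, 0]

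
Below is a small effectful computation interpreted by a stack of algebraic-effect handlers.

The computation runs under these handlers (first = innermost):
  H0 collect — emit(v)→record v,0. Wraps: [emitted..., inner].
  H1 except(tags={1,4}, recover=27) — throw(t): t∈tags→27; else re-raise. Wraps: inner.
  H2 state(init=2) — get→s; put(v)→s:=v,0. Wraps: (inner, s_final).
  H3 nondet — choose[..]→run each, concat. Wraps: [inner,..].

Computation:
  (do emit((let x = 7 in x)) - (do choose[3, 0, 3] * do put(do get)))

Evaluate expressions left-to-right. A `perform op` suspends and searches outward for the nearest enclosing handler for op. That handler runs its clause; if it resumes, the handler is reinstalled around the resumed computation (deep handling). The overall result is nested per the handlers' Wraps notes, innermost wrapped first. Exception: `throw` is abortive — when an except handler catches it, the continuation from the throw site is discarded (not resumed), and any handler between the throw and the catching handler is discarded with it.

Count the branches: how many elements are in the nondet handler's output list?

Step-by-step:
emit(7) @ H0 ⇒ out+=7
choose[3, 0, 3] @ H3
  branch[0] choose=3:
    get @ H2 ⇒ 2
    put(2) @ H2 ⇒ s:=2
    H0 returns [7, 0]
    H1 returns [7, 0]
    H2 returns ([7, 0], 2)
    H3 returns [([7, 0], 2)]
  branch[1] choose=0:
    get @ H2 ⇒ 2
    put(2) @ H2 ⇒ s:=2
    H0 returns [7, 0]
    H1 returns [7, 0]
    H2 returns ([7, 0], 2)
    H3 returns [([7, 0], 2)]
  branch[2] choose=3:
    get @ H2 ⇒ 2
    put(2) @ H2 ⇒ s:=2
    H0 returns [7, 0]
    H1 returns [7, 0]
    H2 returns ([7, 0], 2)
    H3 returns [([7, 0], 2)]
= [([7, 0], 2), ([7, 0], 2), ([7, 0], 2)]

Answer: 3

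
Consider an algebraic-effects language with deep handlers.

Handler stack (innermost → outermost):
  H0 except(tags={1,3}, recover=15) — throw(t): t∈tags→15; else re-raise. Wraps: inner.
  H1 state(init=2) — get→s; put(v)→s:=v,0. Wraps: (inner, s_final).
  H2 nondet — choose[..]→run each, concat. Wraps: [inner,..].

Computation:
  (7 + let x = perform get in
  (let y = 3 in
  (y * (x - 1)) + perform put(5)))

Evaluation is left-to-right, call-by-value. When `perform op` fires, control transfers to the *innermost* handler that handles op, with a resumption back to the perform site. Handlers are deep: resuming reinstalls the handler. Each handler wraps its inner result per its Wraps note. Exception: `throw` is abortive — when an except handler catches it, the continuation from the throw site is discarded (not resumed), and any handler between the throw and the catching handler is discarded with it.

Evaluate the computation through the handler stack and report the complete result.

Step-by-step:
get @ H1 ⇒ 2
put(5) @ H1 ⇒ s:=5
H0 returns 10
H1 returns (10, 5)
H2 returns [(10, 5)]
= [(10, 5)]

Answer: [(10, 5)]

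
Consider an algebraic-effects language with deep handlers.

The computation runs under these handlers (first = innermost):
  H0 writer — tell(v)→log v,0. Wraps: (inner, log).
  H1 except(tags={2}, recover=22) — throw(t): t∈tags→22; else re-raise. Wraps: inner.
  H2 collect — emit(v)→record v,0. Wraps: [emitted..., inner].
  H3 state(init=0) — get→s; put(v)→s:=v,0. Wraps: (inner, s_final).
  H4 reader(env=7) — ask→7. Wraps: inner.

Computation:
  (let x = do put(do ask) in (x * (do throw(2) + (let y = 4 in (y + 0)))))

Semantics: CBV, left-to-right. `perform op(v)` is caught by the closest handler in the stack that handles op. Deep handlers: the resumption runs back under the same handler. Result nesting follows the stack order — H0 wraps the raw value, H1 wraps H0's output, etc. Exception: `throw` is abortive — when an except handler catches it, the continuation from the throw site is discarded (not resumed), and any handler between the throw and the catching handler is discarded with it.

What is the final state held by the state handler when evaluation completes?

Step-by-step:
ask @ H4 ⇒ 7
put(7) @ H3 ⇒ s:=7
throw(2) @ H1 caught ⇒ 22
H2 returns [22]
H3 returns ([22], 7)
H4 returns ([22], 7)
= ([22], 7)

Answer: 7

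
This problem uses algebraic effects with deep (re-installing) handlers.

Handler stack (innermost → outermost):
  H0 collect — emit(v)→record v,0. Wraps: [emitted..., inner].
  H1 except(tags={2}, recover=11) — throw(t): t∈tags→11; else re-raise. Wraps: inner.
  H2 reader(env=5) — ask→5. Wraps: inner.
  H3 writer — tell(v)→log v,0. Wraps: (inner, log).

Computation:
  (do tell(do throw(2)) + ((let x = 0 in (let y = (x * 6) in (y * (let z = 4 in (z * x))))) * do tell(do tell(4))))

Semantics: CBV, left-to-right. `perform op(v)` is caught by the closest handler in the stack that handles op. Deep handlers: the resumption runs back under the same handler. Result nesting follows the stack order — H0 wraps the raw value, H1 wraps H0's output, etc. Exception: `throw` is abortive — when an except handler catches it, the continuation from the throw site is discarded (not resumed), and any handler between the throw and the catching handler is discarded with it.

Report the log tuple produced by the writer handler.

Working:
throw(2) @ H1 caught ⇒ 11
H2 returns 11
H3 returns (11, ())
= (11, ())

Answer: ()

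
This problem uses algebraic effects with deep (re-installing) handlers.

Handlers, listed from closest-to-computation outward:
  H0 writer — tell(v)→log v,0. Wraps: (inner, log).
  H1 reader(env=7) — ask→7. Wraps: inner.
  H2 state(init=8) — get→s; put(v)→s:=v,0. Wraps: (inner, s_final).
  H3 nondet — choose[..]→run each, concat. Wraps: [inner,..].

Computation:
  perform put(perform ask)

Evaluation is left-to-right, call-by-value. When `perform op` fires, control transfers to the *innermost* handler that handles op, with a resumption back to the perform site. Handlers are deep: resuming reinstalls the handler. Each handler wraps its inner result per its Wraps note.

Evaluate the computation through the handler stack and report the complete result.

Answer: [((0, ()), 7)]

Step-by-step:
ask @ H1 ⇒ 7
put(7) @ H2 ⇒ s:=7
H0 returns (0, ())
H1 returns (0, ())
H2 returns ((0, ()), 7)
H3 returns [((0, ()), 7)]
= [((0, ()), 7)]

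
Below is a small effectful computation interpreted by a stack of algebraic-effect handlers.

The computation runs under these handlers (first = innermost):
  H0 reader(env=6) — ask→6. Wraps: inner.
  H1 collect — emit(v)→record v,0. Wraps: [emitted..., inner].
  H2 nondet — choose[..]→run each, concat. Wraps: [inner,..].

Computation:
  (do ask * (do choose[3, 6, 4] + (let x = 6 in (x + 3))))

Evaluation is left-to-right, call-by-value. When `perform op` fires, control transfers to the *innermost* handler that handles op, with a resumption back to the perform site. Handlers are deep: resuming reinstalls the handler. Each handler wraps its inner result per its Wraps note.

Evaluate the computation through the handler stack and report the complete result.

Step-by-step:
ask @ H0 ⇒ 6
choose[3, 6, 4] @ H2
  branch[0] choose=3:
    H0 returns 72
    H1 returns [72]
    H2 returns [[72]]
  branch[1] choose=6:
    H0 returns 90
    H1 returns [90]
    H2 returns [[90]]
  branch[2] choose=4:
    H0 returns 78
    H1 returns [78]
    H2 returns [[78]]
= [[72], [90], [78]]

Answer: [[72], [90], [78]]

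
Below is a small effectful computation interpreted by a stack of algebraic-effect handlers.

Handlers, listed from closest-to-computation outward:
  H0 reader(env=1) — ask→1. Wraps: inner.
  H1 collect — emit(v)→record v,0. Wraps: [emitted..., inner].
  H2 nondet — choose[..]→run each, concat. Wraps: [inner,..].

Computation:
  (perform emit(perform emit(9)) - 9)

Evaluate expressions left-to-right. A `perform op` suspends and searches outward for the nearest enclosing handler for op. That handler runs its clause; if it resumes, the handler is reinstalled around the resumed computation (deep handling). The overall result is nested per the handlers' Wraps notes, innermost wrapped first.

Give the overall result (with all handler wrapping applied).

Working:
emit(9) @ H1 ⇒ out+=9
emit(0) @ H1 ⇒ out+=0
H0 returns -9
H1 returns [9, 0, -9]
H2 returns [[9, 0, -9]]
= [[9, 0, -9]]

Answer: [[9, 0, -9]]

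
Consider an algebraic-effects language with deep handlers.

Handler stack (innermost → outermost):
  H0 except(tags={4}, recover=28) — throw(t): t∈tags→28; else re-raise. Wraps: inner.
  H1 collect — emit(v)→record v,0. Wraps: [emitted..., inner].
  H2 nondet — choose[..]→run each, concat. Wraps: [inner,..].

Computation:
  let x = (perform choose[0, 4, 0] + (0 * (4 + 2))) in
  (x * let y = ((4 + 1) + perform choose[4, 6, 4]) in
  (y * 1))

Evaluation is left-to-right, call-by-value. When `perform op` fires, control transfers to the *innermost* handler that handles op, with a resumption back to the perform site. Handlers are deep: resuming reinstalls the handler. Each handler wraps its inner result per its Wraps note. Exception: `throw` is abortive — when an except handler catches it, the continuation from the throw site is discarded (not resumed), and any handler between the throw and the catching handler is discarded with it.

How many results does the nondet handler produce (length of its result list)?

Answer: 9

Evaluation trace:
choose[0, 4, 0] @ H2
  branch[0] choose=0:
    choose[4, 6, 4] @ H2
      branch[0] choose=4:
        H0 returns 0
        H1 returns [0]
        H2 returns [[0]]
      branch[1] choose=6:
        H0 returns 0
        H1 returns [0]
        H2 returns [[0]]
      branch[2] choose=4:
        H0 returns 0
        H1 returns [0]
        H2 returns [[0]]
  branch[1] choose=4:
    choose[4, 6, 4] @ H2
      branch[0] choose=4:
        H0 returns 36
        H1 returns [36]
        H2 returns [[36]]
      branch[1] choose=6:
        H0 returns 44
        H1 returns [44]
        H2 returns [[44]]
      branch[2] choose=4:
        H0 returns 36
        H1 returns [36]
        H2 returns [[36]]
  branch[2] choose=0:
    choose[4, 6, 4] @ H2
      branch[0] choose=4:
        H0 returns 0
        H1 returns [0]
        H2 returns [[0]]
      branch[1] choose=6:
        H0 returns 0
        H1 returns [0]
        H2 returns [[0]]
      branch[2] choose=4:
        H0 returns 0
        H1 returns [0]
        H2 returns [[0]]
= [[0], [0], [0], [36], [44], [36], [0], [0], [0]]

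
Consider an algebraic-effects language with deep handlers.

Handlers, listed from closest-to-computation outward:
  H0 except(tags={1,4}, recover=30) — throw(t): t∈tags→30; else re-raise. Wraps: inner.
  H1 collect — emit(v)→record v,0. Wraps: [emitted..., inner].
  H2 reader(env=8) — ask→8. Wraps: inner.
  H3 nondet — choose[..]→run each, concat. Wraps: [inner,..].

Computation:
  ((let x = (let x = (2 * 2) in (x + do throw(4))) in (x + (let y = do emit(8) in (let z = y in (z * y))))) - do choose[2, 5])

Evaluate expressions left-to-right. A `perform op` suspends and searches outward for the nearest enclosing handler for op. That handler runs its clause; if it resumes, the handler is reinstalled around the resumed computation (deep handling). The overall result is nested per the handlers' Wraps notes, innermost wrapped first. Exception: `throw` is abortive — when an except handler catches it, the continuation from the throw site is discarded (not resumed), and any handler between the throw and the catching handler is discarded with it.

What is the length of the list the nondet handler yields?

Answer: 1

Working:
throw(4) @ H0 caught ⇒ 30
H1 returns [30]
H2 returns [30]
H3 returns [[30]]
= [[30]]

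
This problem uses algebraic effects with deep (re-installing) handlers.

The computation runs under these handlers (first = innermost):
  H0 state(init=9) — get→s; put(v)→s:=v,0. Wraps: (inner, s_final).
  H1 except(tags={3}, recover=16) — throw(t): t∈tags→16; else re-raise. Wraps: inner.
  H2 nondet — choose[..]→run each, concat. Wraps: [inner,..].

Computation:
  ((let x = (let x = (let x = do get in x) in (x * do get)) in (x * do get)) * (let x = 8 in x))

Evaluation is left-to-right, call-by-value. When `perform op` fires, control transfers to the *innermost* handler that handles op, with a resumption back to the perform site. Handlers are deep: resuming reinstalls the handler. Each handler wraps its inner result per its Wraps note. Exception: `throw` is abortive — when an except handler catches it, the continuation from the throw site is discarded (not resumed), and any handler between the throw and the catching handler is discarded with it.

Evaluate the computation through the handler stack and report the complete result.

Answer: [(5832, 9)]

Evaluation trace:
get @ H0 ⇒ 9
get @ H0 ⇒ 9
get @ H0 ⇒ 9
H0 returns (5832, 9)
H1 returns (5832, 9)
H2 returns [(5832, 9)]
= [(5832, 9)]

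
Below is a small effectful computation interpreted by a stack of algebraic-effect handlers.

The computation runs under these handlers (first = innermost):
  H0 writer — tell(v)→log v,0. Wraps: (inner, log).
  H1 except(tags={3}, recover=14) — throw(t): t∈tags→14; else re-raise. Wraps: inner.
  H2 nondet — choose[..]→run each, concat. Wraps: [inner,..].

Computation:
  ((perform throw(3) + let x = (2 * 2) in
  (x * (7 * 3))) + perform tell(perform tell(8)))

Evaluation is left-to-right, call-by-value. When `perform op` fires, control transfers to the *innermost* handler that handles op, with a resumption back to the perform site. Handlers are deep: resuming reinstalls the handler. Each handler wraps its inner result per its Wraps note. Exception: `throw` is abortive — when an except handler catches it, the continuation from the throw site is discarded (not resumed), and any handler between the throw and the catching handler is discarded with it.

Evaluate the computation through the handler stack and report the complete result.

Answer: [14]

Evaluation trace:
throw(3) @ H1 caught ⇒ 14
H2 returns [14]
= [14]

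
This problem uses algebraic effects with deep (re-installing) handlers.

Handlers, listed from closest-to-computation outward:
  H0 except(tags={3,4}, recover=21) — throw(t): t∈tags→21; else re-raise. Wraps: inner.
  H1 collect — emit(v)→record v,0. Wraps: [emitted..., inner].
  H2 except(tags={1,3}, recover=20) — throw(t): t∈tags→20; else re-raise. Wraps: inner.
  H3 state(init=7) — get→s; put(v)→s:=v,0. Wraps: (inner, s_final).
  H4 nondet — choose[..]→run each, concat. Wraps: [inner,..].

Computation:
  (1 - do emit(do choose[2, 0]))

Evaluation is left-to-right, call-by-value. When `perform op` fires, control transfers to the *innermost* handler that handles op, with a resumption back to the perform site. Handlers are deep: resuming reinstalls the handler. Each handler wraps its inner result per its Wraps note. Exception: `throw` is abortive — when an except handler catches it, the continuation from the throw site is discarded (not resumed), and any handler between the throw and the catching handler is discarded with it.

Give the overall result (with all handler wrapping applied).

Answer: [([2, 1], 7), ([0, 1], 7)]

Evaluation trace:
choose[2, 0] @ H4
  branch[0] choose=2:
    emit(2) @ H1 ⇒ out+=2
    H0 returns 1
    H1 returns [2, 1]
    H2 returns [2, 1]
    H3 returns ([2, 1], 7)
    H4 returns [([2, 1], 7)]
  branch[1] choose=0:
    emit(0) @ H1 ⇒ out+=0
    H0 returns 1
    H1 returns [0, 1]
    H2 returns [0, 1]
    H3 returns ([0, 1], 7)
    H4 returns [([0, 1], 7)]
= [([2, 1], 7), ([0, 1], 7)]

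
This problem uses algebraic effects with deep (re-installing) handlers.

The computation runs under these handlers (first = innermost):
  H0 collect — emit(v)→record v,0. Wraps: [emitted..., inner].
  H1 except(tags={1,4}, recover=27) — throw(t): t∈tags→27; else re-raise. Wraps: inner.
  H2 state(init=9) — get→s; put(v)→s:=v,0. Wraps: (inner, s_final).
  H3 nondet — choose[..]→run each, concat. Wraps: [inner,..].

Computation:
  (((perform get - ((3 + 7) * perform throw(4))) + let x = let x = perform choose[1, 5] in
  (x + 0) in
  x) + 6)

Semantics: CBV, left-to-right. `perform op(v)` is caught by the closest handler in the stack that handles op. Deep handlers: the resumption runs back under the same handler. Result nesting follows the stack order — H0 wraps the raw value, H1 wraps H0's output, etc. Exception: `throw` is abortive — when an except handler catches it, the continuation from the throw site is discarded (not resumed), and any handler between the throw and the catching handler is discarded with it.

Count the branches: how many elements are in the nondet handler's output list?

Answer: 1

Step-by-step:
get @ H2 ⇒ 9
throw(4) @ H1 caught ⇒ 27
H2 returns (27, 9)
H3 returns [(27, 9)]
= [(27, 9)]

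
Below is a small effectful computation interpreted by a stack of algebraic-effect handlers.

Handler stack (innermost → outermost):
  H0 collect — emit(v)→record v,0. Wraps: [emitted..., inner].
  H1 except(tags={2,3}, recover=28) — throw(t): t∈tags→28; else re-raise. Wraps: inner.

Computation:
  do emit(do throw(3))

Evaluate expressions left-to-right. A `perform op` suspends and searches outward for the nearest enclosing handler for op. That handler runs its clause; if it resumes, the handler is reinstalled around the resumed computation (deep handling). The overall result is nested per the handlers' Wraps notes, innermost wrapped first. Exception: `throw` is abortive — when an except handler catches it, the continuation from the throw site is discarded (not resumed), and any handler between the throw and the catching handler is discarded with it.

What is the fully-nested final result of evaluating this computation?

Step-by-step:
throw(3) @ H1 caught ⇒ 28
= 28

Answer: 28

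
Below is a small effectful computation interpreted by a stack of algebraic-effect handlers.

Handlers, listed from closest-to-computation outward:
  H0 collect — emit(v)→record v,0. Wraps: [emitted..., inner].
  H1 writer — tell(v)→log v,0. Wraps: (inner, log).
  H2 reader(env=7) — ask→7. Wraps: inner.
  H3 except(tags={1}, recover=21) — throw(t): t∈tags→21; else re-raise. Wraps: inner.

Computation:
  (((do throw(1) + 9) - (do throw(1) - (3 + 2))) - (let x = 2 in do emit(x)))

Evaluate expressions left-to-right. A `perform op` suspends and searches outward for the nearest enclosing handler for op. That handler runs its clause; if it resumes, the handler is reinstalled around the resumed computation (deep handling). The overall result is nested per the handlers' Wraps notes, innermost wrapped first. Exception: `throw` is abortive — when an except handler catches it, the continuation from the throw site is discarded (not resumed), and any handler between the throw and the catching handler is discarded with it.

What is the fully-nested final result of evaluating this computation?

Step-by-step:
throw(1) @ H3 caught ⇒ 21
= 21

Answer: 21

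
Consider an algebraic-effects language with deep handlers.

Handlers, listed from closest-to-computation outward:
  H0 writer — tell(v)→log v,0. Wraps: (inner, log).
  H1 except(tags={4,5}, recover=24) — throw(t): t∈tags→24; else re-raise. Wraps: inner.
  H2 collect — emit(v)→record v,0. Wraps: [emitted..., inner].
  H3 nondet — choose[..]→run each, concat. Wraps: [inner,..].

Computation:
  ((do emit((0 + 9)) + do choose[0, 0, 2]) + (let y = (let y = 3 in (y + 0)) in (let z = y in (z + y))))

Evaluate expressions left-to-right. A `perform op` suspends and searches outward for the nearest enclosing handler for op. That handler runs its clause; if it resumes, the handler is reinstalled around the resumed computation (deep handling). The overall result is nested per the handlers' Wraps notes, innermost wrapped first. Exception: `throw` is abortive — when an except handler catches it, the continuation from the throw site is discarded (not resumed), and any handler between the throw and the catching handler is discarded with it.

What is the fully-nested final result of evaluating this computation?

Evaluation trace:
emit(9) @ H2 ⇒ out+=9
choose[0, 0, 2] @ H3
  branch[0] choose=0:
    H0 returns (6, ())
    H1 returns (6, ())
    H2 returns [9, (6, ())]
    H3 returns [[9, (6, ())]]
  branch[1] choose=0:
    H0 returns (6, ())
    H1 returns (6, ())
    H2 returns [9, (6, ())]
    H3 returns [[9, (6, ())]]
  branch[2] choose=2:
    H0 returns (8, ())
    H1 returns (8, ())
    H2 returns [9, (8, ())]
    H3 returns [[9, (8, ())]]
= [[9, (6, ())], [9, (6, ())], [9, (8, ())]]

Answer: [[9, (6, ())], [9, (6, ())], [9, (8, ())]]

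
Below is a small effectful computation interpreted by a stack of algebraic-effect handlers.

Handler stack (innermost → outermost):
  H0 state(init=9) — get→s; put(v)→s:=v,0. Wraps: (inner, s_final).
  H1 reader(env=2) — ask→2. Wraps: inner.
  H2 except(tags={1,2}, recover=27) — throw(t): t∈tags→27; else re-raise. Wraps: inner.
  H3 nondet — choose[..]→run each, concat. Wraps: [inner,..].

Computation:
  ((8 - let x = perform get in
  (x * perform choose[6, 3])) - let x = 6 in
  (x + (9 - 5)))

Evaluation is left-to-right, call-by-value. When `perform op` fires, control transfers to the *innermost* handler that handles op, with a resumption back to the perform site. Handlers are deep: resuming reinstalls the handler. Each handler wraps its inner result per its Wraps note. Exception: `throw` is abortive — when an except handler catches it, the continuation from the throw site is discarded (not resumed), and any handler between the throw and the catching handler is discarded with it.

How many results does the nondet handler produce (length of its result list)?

Answer: 2

Step-by-step:
get @ H0 ⇒ 9
choose[6, 3] @ H3
  branch[0] choose=6:
    H0 returns (-56, 9)
    H1 returns (-56, 9)
    H2 returns (-56, 9)
    H3 returns [(-56, 9)]
  branch[1] choose=3:
    H0 returns (-29, 9)
    H1 returns (-29, 9)
    H2 returns (-29, 9)
    H3 returns [(-29, 9)]
= [(-56, 9), (-29, 9)]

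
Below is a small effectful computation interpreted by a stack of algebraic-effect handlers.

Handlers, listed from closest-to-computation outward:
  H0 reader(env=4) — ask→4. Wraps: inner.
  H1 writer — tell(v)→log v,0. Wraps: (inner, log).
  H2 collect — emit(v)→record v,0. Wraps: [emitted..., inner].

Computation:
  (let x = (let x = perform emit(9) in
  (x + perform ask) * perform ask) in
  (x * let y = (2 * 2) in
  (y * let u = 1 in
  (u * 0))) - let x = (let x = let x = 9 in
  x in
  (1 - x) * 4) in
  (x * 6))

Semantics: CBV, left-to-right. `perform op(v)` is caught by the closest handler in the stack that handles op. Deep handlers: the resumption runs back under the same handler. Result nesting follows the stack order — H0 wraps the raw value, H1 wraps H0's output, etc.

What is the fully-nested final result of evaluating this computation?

Answer: [9, (192, ())]

Evaluation trace:
emit(9) @ H2 ⇒ out+=9
ask @ H0 ⇒ 4
ask @ H0 ⇒ 4
H0 returns 192
H1 returns (192, ())
H2 returns [9, (192, ())]
= [9, (192, ())]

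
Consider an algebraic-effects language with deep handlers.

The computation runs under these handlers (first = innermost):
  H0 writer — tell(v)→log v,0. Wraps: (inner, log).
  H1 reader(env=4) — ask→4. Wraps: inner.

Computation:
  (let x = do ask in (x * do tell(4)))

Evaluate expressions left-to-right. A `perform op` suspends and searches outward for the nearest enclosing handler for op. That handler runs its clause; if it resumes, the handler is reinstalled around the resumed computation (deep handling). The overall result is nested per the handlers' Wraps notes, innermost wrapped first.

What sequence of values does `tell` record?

Answer: (4)

Evaluation trace:
ask @ H1 ⇒ 4
tell(4) @ H0 ⇒ log+=4
H0 returns (0, (4))
H1 returns (0, (4))
= (0, (4))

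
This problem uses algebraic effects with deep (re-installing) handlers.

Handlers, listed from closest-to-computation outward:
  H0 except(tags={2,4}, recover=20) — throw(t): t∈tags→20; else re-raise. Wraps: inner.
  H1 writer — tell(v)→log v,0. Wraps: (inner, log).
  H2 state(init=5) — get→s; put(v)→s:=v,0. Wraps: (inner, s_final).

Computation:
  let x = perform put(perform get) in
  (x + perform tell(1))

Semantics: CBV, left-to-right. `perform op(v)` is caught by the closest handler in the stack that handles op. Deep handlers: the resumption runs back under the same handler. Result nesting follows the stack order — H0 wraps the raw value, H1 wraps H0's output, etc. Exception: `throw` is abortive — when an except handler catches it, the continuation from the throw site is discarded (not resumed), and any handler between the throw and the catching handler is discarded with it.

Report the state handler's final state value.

Evaluation trace:
get @ H2 ⇒ 5
put(5) @ H2 ⇒ s:=5
tell(1) @ H1 ⇒ log+=1
H0 returns 0
H1 returns (0, (1))
H2 returns ((0, (1)), 5)
= ((0, (1)), 5)

Answer: 5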